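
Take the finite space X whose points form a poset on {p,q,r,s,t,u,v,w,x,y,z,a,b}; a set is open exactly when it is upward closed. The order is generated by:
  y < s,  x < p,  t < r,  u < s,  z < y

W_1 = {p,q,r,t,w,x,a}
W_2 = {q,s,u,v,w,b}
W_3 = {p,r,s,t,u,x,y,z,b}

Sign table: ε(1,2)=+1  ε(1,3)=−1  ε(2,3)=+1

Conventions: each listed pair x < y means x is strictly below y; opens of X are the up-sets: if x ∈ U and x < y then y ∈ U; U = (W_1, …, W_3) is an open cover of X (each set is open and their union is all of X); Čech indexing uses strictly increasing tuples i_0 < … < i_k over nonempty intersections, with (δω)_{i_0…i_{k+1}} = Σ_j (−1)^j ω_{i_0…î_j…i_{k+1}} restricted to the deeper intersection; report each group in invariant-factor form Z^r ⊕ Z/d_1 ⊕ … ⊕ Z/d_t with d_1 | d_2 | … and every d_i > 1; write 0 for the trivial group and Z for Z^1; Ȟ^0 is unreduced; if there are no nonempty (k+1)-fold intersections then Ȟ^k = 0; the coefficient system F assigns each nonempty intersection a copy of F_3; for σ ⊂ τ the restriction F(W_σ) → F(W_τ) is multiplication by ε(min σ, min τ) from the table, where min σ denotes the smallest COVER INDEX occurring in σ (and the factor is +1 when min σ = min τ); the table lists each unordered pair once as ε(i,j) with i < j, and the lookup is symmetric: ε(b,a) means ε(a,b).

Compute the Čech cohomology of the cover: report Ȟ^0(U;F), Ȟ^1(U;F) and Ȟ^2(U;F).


Ȟ^0 ≅ 0, Ȟ^1 ≅ 0 and Ȟ^2 ≅ 0

cover nerve:
  W12={q,w} W13={p,r,t,x} W23={s,u,b}
C dims 3,3; δ0: rk_F3 3
Ȟ^0: (3−3)−0=0 ⇒ 0
Ȟ^1: (3−0)−3=0 ⇒ 0
Ȟ^2: (0−0)−0=0 ⇒ 0


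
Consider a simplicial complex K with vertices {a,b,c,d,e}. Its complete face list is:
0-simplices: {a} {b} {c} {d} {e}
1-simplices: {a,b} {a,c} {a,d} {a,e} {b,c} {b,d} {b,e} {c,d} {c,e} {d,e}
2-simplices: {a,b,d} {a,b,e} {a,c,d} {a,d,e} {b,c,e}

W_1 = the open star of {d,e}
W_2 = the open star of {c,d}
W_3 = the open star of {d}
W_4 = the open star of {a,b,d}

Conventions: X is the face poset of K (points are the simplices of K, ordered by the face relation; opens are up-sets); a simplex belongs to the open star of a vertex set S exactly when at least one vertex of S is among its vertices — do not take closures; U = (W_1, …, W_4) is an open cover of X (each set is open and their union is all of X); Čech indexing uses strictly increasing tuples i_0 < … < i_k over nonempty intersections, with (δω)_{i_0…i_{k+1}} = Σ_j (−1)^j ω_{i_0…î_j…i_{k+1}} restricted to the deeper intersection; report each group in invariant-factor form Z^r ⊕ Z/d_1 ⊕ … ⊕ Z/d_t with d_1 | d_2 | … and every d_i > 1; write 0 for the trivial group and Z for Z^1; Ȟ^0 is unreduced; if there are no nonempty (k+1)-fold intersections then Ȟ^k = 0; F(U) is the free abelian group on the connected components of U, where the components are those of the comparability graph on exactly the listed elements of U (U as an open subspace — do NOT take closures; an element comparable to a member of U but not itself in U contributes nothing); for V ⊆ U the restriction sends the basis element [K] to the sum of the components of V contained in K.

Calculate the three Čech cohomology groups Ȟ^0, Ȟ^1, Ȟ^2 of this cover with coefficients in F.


intersection data:
  W1={{d},{e},{a,d},{a,e},{b,d},{b,e},{c,d},{c,e},{d,e},{a,b,d},{a,b,e},{a,c,d},{a,d,e},{b,c,e}} W2={{c},{d},{a,c},{a,d},{b,c},{b,d},{c,d},{c,e},{d,e},{a,b,d},{a,c,d},{a,d,e},{b,c,e}} W3={{d},{a,d},{b,d},{c,d},{d,e},{a,b,d},{a,c,d},{a,d,e}} W4={{a},{b},{d},{a,b},{a,c},{a,d},{a,e},{b,c},{b,d},{b,e},{c,d},{d,e},{a,b,d},{a,b,e},{a,c,d},{a,d,e},{b,c,e}}
  W12={{d},{a,d},{b,d},{c,d},{c,e},{d,e},{a,b,d},{a,c,d},{a,d,e},{b,c,e}} W13={{d},{a,d},{b,d},{c,d},{d,e},{a,b,d},{a,c,d},{a,d,e}} W14={{d},{a,d},{a,e},{b,d},{b,e},{c,d},{d,e},{a,b,d},{a,b,e},{a,c,d},{a,d,e},{b,c,e}} W23={{d},{a,d},{b,d},{c,d},{d,e},{a,b,d},{a,c,d},{a,d,e}} W24={{d},{a,c},{a,d},{b,c},{b,d},{c,d},{d,e},{a,b,d},{a,c,d},{a,d,e},{b,c,e}} W34={{d},{a,d},{b,d},{c,d},{d,e},{a,b,d},{a,c,d},{a,d,e}}
  W123={{d},{a,d},{b,d},{c,d},{d,e},{a,b,d},{a,c,d},{a,d,e}} W124={{d},{a,d},{b,d},{c,d},{d,e},{a,b,d},{a,c,d},{a,d,e},{b,c,e}} W134={{d},{a,d},{b,d},{c,d},{d,e},{a,b,d},{a,c,d},{a,d,e}} W234={{d},{a,d},{b,d},{c,d},{d,e},{a,b,d},{a,c,d},{a,d,e}}
  W1234={{d},{a,d},{b,d},{c,d},{d,e},{a,b,d},{a,c,d},{a,d,e}}
components per intersection:
  W1: {{d},{e},{a,d},{a,e},{b,d},{b,e},{c,d},{c,e},{d,e},{a,b,d},{a,b,e},{a,c,d},{a,d,e},{b,c,e}}
  W2: {{c},{d},{a,c},{a,d},{b,c},{b,d},{c,d},{c,e},{d,e},{a,b,d},{a,c,d},{a,d,e},{b,c,e}}
  W3: {{d},{a,d},{b,d},{c,d},{d,e},{a,b,d},{a,c,d},{a,d,e}}
  W4: {{a},{b},{d},{a,b},{a,c},{a,d},{a,e},{b,c},{b,d},{b,e},{c,d},{d,e},{a,b,d},{a,b,e},{a,c,d},{a,d,e},{b,c,e}}
  W12: {{d},{a,d},{b,d},{c,d},{d,e},{a,b,d},{a,c,d},{a,d,e}} {{c,e},{b,c,e}}
  W13: {{d},{a,d},{b,d},{c,d},{d,e},{a,b,d},{a,c,d},{a,d,e}}
  W14: {{d},{a,d},{a,e},{b,d},{b,e},{c,d},{d,e},{a,b,d},{a,b,e},{a,c,d},{a,d,e},{b,c,e}}
  W23: {{d},{a,d},{b,d},{c,d},{d,e},{a,b,d},{a,c,d},{a,d,e}}
  W24: {{d},{a,c},{a,d},{b,d},{c,d},{d,e},{a,b,d},{a,c,d},{a,d,e}} {{b,c},{b,c,e}}
  W34: {{d},{a,d},{b,d},{c,d},{d,e},{a,b,d},{a,c,d},{a,d,e}}
  W123: {{d},{a,d},{b,d},{c,d},{d,e},{a,b,d},{a,c,d},{a,d,e}}
  W124: {{d},{a,d},{b,d},{c,d},{d,e},{a,b,d},{a,c,d},{a,d,e}} {{b,c,e}}
  W134: {{d},{a,d},{b,d},{c,d},{d,e},{a,b,d},{a,c,d},{a,d,e}}
  W234: {{d},{a,d},{b,d},{c,d},{d,e},{a,b,d},{a,c,d},{a,d,e}}
  W1234: {{d},{a,d},{b,d},{c,d},{d,e},{a,b,d},{a,c,d},{a,d,e}}
C dims 4,8,5,1; δ0: rk 3, SNF 1^3; δ1: rk 4, SNF 1^4; δ2: rk 1, SNF 1^1
Ȟ^0 = (4 − 3) − 0 = 1, so Ȟ^0 ≅ Z
Ȟ^1 = (8 − 4) − 3 = 1, so Ȟ^1 ≅ Z
Ȟ^2 = (5 − 1) − 4 = 0, so Ȟ^2 ≅ 0

Ȟ^0 = Z; Ȟ^1 = Z; Ȟ^2 = 0


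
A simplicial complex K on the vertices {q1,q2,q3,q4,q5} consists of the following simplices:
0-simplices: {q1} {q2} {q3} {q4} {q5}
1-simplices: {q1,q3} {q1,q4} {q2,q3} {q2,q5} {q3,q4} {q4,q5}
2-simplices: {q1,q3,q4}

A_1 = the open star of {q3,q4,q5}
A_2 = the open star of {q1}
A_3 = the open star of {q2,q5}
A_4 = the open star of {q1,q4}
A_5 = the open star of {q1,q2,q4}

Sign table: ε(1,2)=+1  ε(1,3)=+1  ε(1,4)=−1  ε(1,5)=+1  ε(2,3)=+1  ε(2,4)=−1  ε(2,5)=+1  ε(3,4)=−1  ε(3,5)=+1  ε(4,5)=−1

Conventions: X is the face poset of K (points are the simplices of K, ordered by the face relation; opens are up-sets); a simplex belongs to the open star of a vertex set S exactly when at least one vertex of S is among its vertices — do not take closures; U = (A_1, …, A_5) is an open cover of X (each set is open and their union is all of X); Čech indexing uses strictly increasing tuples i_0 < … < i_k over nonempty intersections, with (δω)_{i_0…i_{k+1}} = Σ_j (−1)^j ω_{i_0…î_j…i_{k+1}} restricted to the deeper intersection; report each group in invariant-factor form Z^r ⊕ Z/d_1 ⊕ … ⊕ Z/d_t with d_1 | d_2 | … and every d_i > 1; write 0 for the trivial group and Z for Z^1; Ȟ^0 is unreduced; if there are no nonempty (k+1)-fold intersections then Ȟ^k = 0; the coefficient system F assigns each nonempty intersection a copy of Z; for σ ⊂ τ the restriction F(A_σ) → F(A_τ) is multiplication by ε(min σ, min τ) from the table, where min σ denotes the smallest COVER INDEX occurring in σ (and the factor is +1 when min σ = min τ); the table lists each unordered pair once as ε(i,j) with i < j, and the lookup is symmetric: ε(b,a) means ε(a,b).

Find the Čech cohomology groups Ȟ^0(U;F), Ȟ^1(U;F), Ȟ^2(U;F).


nonempty intersections:
  A1={{q3},{q4},{q5},{q1,q3},{q1,q4},{q2,q3},{q2,q5},{q3,q4},{q4,q5},{q1,q3,q4}} A2={{q1},{q1,q3},{q1,q4},{q1,q3,q4}} A3={{q2},{q5},{q2,q3},{q2,q5},{q4,q5}} A4={{q1},{q4},{q1,q3},{q1,q4},{q3,q4},{q4,q5},{q1,q3,q4}} A5={{q1},{q2},{q4},{q1,q3},{q1,q4},{q2,q3},{q2,q5},{q3,q4},{q4,q5},{q1,q3,q4}}
  A12={{q1,q3},{q1,q4},{q1,q3,q4}} A13={{q5},{q2,q3},{q2,q5},{q4,q5}} A14={{q4},{q1,q3},{q1,q4},{q3,q4},{q4,q5},{q1,q3,q4}} A15={{q4},{q1,q3},{q1,q4},{q2,q3},{q2,q5},{q3,q4},{q4,q5},{q1,q3,q4}} A24={{q1},{q1,q3},{q1,q4},{q1,q3,q4}} A25={{q1},{q1,q3},{q1,q4},{q1,q3,q4}} A34={{q4,q5}} A35={{q2},{q2,q3},{q2,q5},{q4,q5}} A45={{q1},{q4},{q1,q3},{q1,q4},{q3,q4},{q4,q5},{q1,q3,q4}}
  A124={{q1,q3},{q1,q4},{q1,q3,q4}} A125={{q1,q3},{q1,q4},{q1,q3,q4}} A134={{q4,q5}} A135={{q2,q3},{q2,q5},{q4,q5}} A145={{q4},{q1,q3},{q1,q4},{q3,q4},{q4,q5},{q1,q3,q4}} A245={{q1},{q1,q3},{q1,q4},{q1,q3,q4}} A345={{q4,q5}}
  A1245={{q1,q3},{q1,q4},{q1,q3,q4}} A1345={{q4,q5}}
C dims 5,9,7,2; δ0: rk 4, SNF 1^4; δ1: rk 5, SNF 1^5; δ2: rk 2, SNF 1^2
Ȟ^0: (5−4)−0=1 ⇒ Z
Ȟ^1: (9−5)−4=0 ⇒ 0
Ȟ^2: (7−2)−5=0 ⇒ 0

Ȟ^0(U;F) ≅ Z, Ȟ^1(U;F) ≅ 0, Ȟ^2(U;F) ≅ 0


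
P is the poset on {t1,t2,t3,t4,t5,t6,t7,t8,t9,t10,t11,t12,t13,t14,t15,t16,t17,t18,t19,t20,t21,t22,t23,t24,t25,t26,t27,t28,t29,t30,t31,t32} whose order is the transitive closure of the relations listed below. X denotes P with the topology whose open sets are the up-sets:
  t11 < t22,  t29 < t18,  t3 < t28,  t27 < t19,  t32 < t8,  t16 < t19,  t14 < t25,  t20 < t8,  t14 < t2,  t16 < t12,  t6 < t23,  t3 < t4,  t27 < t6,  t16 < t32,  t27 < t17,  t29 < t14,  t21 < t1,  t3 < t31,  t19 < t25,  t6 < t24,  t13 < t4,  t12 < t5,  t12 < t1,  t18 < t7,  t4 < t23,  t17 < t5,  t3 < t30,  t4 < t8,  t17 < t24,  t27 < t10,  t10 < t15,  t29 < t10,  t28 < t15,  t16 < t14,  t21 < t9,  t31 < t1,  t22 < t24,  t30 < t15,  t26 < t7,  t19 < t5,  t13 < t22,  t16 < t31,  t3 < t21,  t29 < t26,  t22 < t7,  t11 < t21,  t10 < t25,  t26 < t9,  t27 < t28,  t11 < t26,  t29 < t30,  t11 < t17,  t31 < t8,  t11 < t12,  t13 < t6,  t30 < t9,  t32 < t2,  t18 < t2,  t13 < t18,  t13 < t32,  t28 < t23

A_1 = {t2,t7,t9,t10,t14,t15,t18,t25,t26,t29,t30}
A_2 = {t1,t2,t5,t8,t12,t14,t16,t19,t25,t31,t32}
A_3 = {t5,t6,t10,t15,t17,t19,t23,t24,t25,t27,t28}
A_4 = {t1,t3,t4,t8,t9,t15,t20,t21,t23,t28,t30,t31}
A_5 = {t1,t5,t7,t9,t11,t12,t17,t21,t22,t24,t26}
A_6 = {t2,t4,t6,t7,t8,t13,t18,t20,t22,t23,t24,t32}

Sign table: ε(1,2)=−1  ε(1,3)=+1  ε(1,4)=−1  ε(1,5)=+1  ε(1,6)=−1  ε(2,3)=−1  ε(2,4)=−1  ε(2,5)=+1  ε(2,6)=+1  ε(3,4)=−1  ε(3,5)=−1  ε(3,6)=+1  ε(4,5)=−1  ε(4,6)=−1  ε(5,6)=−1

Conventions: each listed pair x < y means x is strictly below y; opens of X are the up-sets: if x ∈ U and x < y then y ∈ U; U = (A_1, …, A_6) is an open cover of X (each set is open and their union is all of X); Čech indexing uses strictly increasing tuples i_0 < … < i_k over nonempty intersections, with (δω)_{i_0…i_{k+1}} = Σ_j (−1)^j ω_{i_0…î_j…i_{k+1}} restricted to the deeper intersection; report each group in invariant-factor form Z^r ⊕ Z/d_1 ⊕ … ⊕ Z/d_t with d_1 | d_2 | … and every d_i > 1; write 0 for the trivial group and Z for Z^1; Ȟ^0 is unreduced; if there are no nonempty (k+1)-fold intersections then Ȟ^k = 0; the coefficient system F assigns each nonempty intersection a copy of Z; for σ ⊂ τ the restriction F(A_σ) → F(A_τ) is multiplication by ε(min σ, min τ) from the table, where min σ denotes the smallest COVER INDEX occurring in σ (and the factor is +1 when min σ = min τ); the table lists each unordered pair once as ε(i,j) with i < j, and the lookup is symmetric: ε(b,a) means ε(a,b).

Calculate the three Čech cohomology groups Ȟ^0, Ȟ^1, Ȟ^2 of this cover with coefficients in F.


intersection data:
  A12={t2,t14,t25} A13={t10,t15,t25} A14={t9,t15,t30} A15={t7,t9,t26} A16={t2,t7,t18} A23={t5,t19,t25} A24={t1,t8,t31} A25={t1,t5,t12} A26={t2,t8,t32} A34={t15,t23,t28} A35={t5,t17,t24} A36={t6,t23,t24} A45={t1,t9,t21} A46={t4,t8,t20,t23} A56={t7,t22,t24}
  A123={t25} A126={t2} A134={t15} A145={t9} A156={t7} A235={t5} A245={t1} A246={t8} A346={t23} A356={t24}
C dims 6,15,10; δ0: rk 6, SNF 1^5·2; δ1: rk 9, SNF 1^9
Ȟ^0 = (6 − 6) − 0 = 0, so Ȟ^0 ≅ 0
Ȟ^1 = (15 − 9) − 6 = 0 plus torsion [2], so Ȟ^1 ≅ Z/2
Ȟ^2 = (10 − 0) − 9 = 1, so Ȟ^2 ≅ Z

Ȟ^0 ≅ 0, Ȟ^1 ≅ Z/2, Ȟ^2 ≅ Z


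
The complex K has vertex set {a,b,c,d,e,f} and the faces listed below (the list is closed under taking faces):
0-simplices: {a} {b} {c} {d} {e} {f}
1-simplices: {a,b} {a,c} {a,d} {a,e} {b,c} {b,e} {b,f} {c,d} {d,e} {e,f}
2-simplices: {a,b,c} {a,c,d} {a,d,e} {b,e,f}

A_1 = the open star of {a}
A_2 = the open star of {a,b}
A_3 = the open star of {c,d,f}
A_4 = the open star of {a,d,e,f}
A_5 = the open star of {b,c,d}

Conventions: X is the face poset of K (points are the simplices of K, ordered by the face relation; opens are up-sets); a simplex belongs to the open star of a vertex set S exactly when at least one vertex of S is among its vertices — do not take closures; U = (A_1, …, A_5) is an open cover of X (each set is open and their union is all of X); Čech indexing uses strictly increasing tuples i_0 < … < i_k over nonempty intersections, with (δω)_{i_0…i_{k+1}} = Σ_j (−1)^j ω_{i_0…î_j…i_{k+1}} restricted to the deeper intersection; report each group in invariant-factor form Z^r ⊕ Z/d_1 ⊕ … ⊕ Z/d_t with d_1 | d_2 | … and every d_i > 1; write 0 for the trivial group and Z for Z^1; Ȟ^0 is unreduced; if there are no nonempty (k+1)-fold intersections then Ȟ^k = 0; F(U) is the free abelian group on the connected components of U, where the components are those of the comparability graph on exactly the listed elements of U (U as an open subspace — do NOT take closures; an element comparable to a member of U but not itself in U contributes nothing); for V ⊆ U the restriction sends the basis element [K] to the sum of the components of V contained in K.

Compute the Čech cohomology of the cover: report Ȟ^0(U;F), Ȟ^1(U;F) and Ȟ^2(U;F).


nonempty overlaps:
  A1={{a},{a,b},{a,c},{a,d},{a,e},{a,b,c},{a,c,d},{a,d,e}} A2={{a},{b},{a,b},{a,c},{a,d},{a,e},{b,c},{b,e},{b,f},{a,b,c},{a,c,d},{a,d,e},{b,e,f}} A3={{c},{d},{f},{a,c},{a,d},{b,c},{b,f},{c,d},{d,e},{e,f},{a,b,c},{a,c,d},{a,d,e},{b,e,f}} A4={{a},{d},{e},{f},{a,b},{a,c},{a,d},{a,e},{b,e},{b,f},{c,d},{d,e},{e,f},{a,b,c},{a,c,d},{a,d,e},{b,e,f}} A5={{b},{c},{d},{a,b},{a,c},{a,d},{b,c},{b,e},{b,f},{c,d},{d,e},{a,b,c},{a,c,d},{a,d,e},{b,e,f}}
  A12={{a},{a,b},{a,c},{a,d},{a,e},{a,b,c},{a,c,d},{a,d,e}} A13={{a,c},{a,d},{a,b,c},{a,c,d},{a,d,e}} A14={{a},{a,b},{a,c},{a,d},{a,e},{a,b,c},{a,c,d},{a,d,e}} A15={{a,b},{a,c},{a,d},{a,b,c},{a,c,d},{a,d,e}} A23={{a,c},{a,d},{b,c},{b,f},{a,b,c},{a,c,d},{a,d,e},{b,e,f}} A24={{a},{a,b},{a,c},{a,d},{a,e},{b,e},{b,f},{a,b,c},{a,c,d},{a,d,e},{b,e,f}} A25={{b},{a,b},{a,c},{a,d},{b,c},{b,e},{b,f},{a,b,c},{a,c,d},{a,d,e},{b,e,f}} A34={{d},{f},{a,c},{a,d},{b,f},{c,d},{d,e},{e,f},{a,b,c},{a,c,d},{a,d,e},{b,e,f}} A35={{c},{d},{a,c},{a,d},{b,c},{b,f},{c,d},{d,e},{a,b,c},{a,c,d},{a,d,e},{b,e,f}} A45={{d},{a,b},{a,c},{a,d},{b,e},{b,f},{c,d},{d,e},{a,b,c},{a,c,d},{a,d,e},{b,e,f}}
  A123={{a,c},{a,d},{a,b,c},{a,c,d},{a,d,e}} A124={{a},{a,b},{a,c},{a,d},{a,e},{a,b,c},{a,c,d},{a,d,e}} A125={{a,b},{a,c},{a,d},{a,b,c},{a,c,d},{a,d,e}} A134={{a,c},{a,d},{a,b,c},{a,c,d},{a,d,e}} A135={{a,c},{a,d},{a,b,c},{a,c,d},{a,d,e}} A145={{a,b},{a,c},{a,d},{a,b,c},{a,c,d},{a,d,e}} A234={{a,c},{a,d},{b,f},{a,b,c},{a,c,d},{a,d,e},{b,e,f}} A235={{a,c},{a,d},{b,c},{b,f},{a,b,c},{a,c,d},{a,d,e},{b,e,f}} A245={{a,b},{a,c},{a,d},{b,e},{b,f},{a,b,c},{a,c,d},{a,d,e},{b,e,f}} A345={{d},{a,c},{a,d},{b,f},{c,d},{d,e},{a,b,c},{a,c,d},{a,d,e},{b,e,f}}
  A1234={{a,c},{a,d},{a,b,c},{a,c,d},{a,d,e}} A1235={{a,c},{a,d},{a,b,c},{a,c,d},{a,d,e}} A1245={{a,b},{a,c},{a,d},{a,b,c},{a,c,d},{a,d,e}} A1345={{a,c},{a,d},{a,b,c},{a,c,d},{a,d,e}} A2345={{a,c},{a,d},{b,f},{a,b,c},{a,c,d},{a,d,e},{b,e,f}}
  A12345={{a,c},{a,d},{a,b,c},{a,c,d},{a,d,e}}
components per intersection:
  A1: {{a},{a,b},{a,c},{a,d},{a,e},{a,b,c},{a,c,d},{a,d,e}}
  A2: {{a},{b},{a,b},{a,c},{a,d},{a,e},{b,c},{b,e},{b,f},{a,b,c},{a,c,d},{a,d,e},{b,e,f}}
  A3: {{c},{d},{a,c},{a,d},{b,c},{c,d},{d,e},{a,b,c},{a,c,d},{a,d,e}} {{f},{b,f},{e,f},{b,e,f}}
  A4: {{a},{d},{e},{f},{a,b},{a,c},{a,d},{a,e},{b,e},{b,f},{c,d},{d,e},{e,f},{a,b,c},{a,c,d},{a,d,e},{b,e,f}}
  A5: {{b},{c},{d},{a,b},{a,c},{a,d},{b,c},{b,e},{b,f},{c,d},{d,e},{a,b,c},{a,c,d},{a,d,e},{b,e,f}}
  A12: {{a},{a,b},{a,c},{a,d},{a,e},{a,b,c},{a,c,d},{a,d,e}}
  A13: {{a,c},{a,d},{a,b,c},{a,c,d},{a,d,e}}
  A14: {{a},{a,b},{a,c},{a,d},{a,e},{a,b,c},{a,c,d},{a,d,e}}
  A15: {{a,b},{a,c},{a,d},{a,b,c},{a,c,d},{a,d,e}}
  A23: {{a,c},{a,d},{b,c},{a,b,c},{a,c,d},{a,d,e}} {{b,f},{b,e,f}}
  A24: {{a},{a,b},{a,c},{a,d},{a,e},{a,b,c},{a,c,d},{a,d,e}} {{b,e},{b,f},{b,e,f}}
  A25: {{b},{a,b},{a,c},{a,d},{b,c},{b,e},{b,f},{a,b,c},{a,c,d},{a,d,e},{b,e,f}}
  A34: {{d},{a,c},{a,d},{c,d},{d,e},{a,b,c},{a,c,d},{a,d,e}} {{f},{b,f},{e,f},{b,e,f}}
  A35: {{c},{d},{a,c},{a,d},{b,c},{c,d},{d,e},{a,b,c},{a,c,d},{a,d,e}} {{b,f},{b,e,f}}
  A45: {{d},{a,b},{a,c},{a,d},{c,d},{d,e},{a,b,c},{a,c,d},{a,d,e}} {{b,e},{b,f},{b,e,f}}
  A123: {{a,c},{a,d},{a,b,c},{a,c,d},{a,d,e}}
  A124: {{a},{a,b},{a,c},{a,d},{a,e},{a,b,c},{a,c,d},{a,d,e}}
  A125: {{a,b},{a,c},{a,d},{a,b,c},{a,c,d},{a,d,e}}
  A134: {{a,c},{a,d},{a,b,c},{a,c,d},{a,d,e}}
  A135: {{a,c},{a,d},{a,b,c},{a,c,d},{a,d,e}}
  A145: {{a,b},{a,c},{a,d},{a,b,c},{a,c,d},{a,d,e}}
  A234: {{a,c},{a,d},{a,b,c},{a,c,d},{a,d,e}} {{b,f},{b,e,f}}
  A235: {{a,c},{a,d},{b,c},{a,b,c},{a,c,d},{a,d,e}} {{b,f},{b,e,f}}
  A245: {{a,b},{a,c},{a,d},{a,b,c},{a,c,d},{a,d,e}} {{b,e},{b,f},{b,e,f}}
  A345: {{d},{a,c},{a,d},{c,d},{d,e},{a,b,c},{a,c,d},{a,d,e}} {{b,f},{b,e,f}}
  A1234: {{a,c},{a,d},{a,b,c},{a,c,d},{a,d,e}}
  A1235: {{a,c},{a,d},{a,b,c},{a,c,d},{a,d,e}}
  A1245: {{a,b},{a,c},{a,d},{a,b,c},{a,c,d},{a,d,e}}
  A1345: {{a,c},{a,d},{a,b,c},{a,c,d},{a,d,e}}
  A2345: {{a,c},{a,d},{a,b,c},{a,c,d},{a,d,e}} {{b,f},{b,e,f}}
  A12345: {{a,c},{a,d},{a,b,c},{a,c,d},{a,d,e}}
C dims 6,15,14,6; δ0: rk 5, SNF 1^5; δ1: rk 9, SNF 1^9; δ2: rk 5, SNF 1^5
degree 0: 6−5−0 = 1 → Ȟ^0 ≅ Z
degree 1: 15−9−5 = 1 → Ȟ^1 ≅ Z
degree 2: 14−5−9 = 0 → Ȟ^2 ≅ 0

Ȟ^0 ≅ Z, Ȟ^1 ≅ Z and Ȟ^2 ≅ 0


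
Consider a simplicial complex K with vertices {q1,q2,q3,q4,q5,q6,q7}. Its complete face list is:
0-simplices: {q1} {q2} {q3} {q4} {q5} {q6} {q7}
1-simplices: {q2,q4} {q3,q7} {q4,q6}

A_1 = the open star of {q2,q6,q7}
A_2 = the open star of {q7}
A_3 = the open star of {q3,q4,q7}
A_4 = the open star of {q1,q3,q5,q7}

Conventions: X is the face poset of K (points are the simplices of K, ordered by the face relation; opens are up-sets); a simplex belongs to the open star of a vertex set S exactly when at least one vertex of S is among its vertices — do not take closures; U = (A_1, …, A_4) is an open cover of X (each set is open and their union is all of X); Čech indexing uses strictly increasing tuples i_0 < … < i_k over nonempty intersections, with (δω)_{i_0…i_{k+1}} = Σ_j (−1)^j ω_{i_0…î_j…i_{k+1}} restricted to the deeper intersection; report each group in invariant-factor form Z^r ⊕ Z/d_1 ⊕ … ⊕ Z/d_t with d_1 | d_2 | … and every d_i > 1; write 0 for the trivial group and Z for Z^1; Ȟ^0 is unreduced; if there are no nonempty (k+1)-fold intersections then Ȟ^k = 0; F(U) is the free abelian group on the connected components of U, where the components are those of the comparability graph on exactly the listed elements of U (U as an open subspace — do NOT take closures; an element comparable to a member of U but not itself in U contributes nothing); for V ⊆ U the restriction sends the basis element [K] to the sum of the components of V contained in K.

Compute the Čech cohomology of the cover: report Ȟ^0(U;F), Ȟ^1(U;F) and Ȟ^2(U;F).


cover nerve:
  A1={{q2},{q6},{q7},{q2,q4},{q3,q7},{q4,q6}} A2={{q7},{q3,q7}} A3={{q3},{q4},{q7},{q2,q4},{q3,q7},{q4,q6}} A4={{q1},{q3},{q5},{q7},{q3,q7}}
  A12={{q7},{q3,q7}} A13={{q7},{q2,q4},{q3,q7},{q4,q6}} A14={{q7},{q3,q7}} A23={{q7},{q3,q7}} A24={{q7},{q3,q7}} A34={{q3},{q7},{q3,q7}}
  A123={{q7},{q3,q7}} A124={{q7},{q3,q7}} A134={{q7},{q3,q7}} A234={{q7},{q3,q7}}
  A1234={{q7},{q3,q7}}
components per intersection:
  A1: {{q2},{q2,q4}} {{q6},{q4,q6}} {{q7},{q3,q7}}
  A2: {{q7},{q3,q7}}
  A3: {{q3},{q7},{q3,q7}} {{q4},{q2,q4},{q4,q6}}
  A4: {{q1}} {{q3},{q7},{q3,q7}} {{q5}}
  A12: {{q7},{q3,q7}}
  A13: {{q7},{q3,q7}} {{q2,q4}} {{q4,q6}}
  A14: {{q7},{q3,q7}}
  A23: {{q7},{q3,q7}}
  A24: {{q7},{q3,q7}}
  A34: {{q3},{q7},{q3,q7}}
  A123: {{q7},{q3,q7}}
  A124: {{q7},{q3,q7}}
  A134: {{q7},{q3,q7}}
  A234: {{q7},{q3,q7}}
  A1234: {{q7},{q3,q7}}
C dims 9,8,4,1; δ0: rk 5, SNF 1^5; δ1: rk 3, SNF 1^3; δ2: rk 1, SNF 1^1
Ȟ^0: (9−5)−0=4 ⇒ Z^4
Ȟ^1: (8−3)−5=0 ⇒ 0
Ȟ^2: (4−1)−3=0 ⇒ 0

Ȟ^0 ≅ Z^4; Ȟ^1 ≅ 0; Ȟ^2 ≅ 0


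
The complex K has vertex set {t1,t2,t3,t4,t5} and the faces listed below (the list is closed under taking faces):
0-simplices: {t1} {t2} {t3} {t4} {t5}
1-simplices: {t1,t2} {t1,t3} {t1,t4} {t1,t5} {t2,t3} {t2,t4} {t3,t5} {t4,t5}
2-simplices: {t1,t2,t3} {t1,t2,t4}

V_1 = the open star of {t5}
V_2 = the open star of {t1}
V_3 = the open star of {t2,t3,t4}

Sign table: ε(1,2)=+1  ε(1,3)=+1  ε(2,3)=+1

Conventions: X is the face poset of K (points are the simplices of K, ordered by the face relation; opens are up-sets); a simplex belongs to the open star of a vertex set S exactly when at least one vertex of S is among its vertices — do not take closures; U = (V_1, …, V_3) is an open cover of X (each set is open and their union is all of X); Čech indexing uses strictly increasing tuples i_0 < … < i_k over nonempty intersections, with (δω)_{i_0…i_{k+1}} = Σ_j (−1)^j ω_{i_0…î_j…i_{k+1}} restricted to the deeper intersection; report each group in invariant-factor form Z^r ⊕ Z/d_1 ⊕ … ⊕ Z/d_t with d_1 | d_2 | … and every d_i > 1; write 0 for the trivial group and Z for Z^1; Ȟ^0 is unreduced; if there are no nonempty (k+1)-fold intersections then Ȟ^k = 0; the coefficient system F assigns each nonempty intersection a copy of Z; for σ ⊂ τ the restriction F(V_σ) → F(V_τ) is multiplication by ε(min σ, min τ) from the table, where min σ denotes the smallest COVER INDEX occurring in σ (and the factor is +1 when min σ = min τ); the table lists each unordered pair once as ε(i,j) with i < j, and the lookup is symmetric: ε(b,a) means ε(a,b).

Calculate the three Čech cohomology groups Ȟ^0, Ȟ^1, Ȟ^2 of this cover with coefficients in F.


nerve simplices:
  V1={{t5},{t1,t5},{t3,t5},{t4,t5}} V2={{t1},{t1,t2},{t1,t3},{t1,t4},{t1,t5},{t1,t2,t3},{t1,t2,t4}} V3={{t2},{t3},{t4},{t1,t2},{t1,t3},{t1,t4},{t2,t3},{t2,t4},{t3,t5},{t4,t5},{t1,t2,t3},{t1,t2,t4}}
  V12={{t1,t5}} V13={{t3,t5},{t4,t5}} V23={{t1,t2},{t1,t3},{t1,t4},{t1,t2,t3},{t1,t2,t4}}
C dims 3,3; δ0: rk 2, SNF 1^2
degree 0: 3−2−0 = 1 → Ȟ^0 ≅ Z
degree 1: 3−0−2 = 1 → Ȟ^1 ≅ Z
degree 2: 0−0−0 = 0 → Ȟ^2 ≅ 0

Ȟ^0 ≅ Z, Ȟ^1 ≅ Z, Ȟ^2 ≅ 0


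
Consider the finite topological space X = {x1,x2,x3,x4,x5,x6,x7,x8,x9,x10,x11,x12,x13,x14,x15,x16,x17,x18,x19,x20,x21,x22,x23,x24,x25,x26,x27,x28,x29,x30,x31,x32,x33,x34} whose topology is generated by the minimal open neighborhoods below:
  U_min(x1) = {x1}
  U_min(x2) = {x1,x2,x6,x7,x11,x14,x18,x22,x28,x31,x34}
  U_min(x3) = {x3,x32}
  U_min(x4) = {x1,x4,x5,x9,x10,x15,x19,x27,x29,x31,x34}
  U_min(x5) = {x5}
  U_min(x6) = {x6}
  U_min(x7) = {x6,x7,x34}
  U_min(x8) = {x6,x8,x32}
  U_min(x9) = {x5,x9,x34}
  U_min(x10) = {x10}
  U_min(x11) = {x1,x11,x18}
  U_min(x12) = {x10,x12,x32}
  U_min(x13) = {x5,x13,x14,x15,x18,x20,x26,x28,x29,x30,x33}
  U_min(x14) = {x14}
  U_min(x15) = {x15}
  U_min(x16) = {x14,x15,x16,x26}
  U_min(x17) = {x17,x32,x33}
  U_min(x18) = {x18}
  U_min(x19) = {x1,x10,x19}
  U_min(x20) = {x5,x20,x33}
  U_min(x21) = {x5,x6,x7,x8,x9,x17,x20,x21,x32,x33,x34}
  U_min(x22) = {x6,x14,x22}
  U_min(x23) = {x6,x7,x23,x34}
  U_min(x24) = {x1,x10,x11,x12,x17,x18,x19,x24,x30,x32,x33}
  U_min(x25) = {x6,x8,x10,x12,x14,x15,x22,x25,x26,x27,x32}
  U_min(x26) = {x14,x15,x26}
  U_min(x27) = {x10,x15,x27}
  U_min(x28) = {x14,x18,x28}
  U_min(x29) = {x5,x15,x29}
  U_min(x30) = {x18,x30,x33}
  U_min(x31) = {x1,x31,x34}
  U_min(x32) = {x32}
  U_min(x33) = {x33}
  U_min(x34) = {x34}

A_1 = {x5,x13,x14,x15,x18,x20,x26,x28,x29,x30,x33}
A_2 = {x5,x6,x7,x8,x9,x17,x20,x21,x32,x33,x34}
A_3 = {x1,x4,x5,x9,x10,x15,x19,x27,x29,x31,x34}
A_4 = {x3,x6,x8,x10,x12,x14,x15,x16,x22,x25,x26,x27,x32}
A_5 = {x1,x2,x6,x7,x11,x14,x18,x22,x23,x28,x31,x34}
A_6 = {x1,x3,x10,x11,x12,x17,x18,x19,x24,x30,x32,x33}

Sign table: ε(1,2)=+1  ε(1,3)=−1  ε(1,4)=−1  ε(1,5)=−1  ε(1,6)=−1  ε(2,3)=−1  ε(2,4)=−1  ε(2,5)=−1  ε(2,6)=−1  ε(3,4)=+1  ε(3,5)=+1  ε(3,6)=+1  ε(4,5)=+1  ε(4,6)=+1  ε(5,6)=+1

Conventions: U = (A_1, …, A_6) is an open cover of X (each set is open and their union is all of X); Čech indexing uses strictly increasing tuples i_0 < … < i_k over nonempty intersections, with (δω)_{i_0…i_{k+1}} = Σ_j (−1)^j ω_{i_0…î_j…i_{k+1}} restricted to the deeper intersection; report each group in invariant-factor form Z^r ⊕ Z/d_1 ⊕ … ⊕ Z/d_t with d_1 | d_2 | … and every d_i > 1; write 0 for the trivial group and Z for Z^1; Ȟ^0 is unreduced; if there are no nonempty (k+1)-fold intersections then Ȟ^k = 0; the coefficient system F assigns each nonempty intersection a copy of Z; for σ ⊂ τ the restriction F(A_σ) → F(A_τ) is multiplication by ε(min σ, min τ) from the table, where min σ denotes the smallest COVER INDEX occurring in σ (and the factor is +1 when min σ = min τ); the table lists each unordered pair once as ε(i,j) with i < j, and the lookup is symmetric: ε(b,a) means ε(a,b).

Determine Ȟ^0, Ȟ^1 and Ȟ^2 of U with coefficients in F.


nonempty overlaps:
  A12={x5,x20,x33} A13={x5,x15,x29} A14={x14,x15,x26} A15={x14,x18,x28} A16={x18,x30,x33} A23={x5,x9,x34} A24={x6,x8,x32} A25={x6,x7,x34} A26={x17,x32,x33} A34={x10,x15,x27} A35={x1,x31,x34} A36={x1,x10,x19} A45={x6,x14,x22} A46={x3,x10,x12,x32} A56={x1,x11,x18}
  A123={x5} A126={x33} A134={x15} A145={x14} A156={x18} A235={x34} A245={x6} A246={x32} A346={x10} A356={x1}
C dims 6,15,10; δ0: rk 5, SNF 1^5; δ1: rk 10, SNF 1^9·2
degree 0: 6−5−0 = 1 → Ȟ^0 ≅ Z
degree 1: 15−10−5 = 0 → Ȟ^1 ≅ 0
degree 2: 10−0−10 = 0 plus torsion [2] → Ȟ^2 ≅ Z/2

Ȟ^0(U;F) ≅ Z; Ȟ^1(U;F) ≅ 0; Ȟ^2(U;F) ≅ Z/2


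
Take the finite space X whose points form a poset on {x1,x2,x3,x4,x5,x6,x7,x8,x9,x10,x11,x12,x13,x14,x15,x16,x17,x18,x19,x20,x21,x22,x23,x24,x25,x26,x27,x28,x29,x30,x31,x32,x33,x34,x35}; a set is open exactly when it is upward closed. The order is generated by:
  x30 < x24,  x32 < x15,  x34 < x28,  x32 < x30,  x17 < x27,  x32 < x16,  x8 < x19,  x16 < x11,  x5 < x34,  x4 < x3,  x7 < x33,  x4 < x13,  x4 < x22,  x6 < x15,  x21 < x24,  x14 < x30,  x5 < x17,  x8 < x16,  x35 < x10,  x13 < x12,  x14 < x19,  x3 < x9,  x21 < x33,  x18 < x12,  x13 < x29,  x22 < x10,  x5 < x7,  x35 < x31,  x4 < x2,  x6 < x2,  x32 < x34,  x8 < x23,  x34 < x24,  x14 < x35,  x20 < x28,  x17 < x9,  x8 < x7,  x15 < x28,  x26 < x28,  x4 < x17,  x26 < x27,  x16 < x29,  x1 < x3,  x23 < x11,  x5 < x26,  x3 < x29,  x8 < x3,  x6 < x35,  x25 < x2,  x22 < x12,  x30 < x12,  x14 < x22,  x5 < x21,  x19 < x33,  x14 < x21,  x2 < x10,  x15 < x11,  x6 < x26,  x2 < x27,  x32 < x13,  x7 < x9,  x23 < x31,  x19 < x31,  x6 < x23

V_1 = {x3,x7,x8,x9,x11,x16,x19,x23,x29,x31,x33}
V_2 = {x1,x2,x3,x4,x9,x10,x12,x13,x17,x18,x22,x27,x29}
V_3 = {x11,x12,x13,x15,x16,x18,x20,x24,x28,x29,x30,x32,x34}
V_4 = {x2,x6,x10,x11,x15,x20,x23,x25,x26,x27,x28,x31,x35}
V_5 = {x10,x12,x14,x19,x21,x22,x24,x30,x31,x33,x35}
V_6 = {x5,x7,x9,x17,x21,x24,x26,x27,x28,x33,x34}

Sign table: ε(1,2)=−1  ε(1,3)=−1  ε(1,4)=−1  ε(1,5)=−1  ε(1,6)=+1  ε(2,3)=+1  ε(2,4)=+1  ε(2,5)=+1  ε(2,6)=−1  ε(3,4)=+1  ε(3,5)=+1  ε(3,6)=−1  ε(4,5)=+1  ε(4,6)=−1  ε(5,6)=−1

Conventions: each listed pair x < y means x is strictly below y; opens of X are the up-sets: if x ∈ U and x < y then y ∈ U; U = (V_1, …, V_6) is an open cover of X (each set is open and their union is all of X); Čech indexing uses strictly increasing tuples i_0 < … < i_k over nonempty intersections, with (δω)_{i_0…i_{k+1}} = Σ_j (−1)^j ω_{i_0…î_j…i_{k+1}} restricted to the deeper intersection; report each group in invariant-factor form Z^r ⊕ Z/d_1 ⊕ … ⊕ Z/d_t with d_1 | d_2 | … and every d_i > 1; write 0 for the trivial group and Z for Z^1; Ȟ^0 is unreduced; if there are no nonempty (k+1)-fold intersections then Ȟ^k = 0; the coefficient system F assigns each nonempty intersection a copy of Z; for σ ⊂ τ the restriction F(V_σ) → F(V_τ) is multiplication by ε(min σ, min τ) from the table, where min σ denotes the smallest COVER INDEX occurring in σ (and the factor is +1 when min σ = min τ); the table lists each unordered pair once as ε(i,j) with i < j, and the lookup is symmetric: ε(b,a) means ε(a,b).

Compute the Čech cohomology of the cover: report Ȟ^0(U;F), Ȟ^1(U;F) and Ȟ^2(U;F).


Ȟ^0(U;F) ≅ Z,  Ȟ^1(U;F) ≅ 0,  Ȟ^2(U;F) ≅ Z/2

nonempty overlaps:
  V12={x3,x9,x29} V13={x11,x16,x29} V14={x11,x23,x31} V15={x19,x31,x33} V16={x7,x9,x33} V23={x12,x13,x18,x29} V24={x2,x10,x27} V25={x10,x12,x22} V26={x9,x17,x27} V34={x11,x15,x20,x28} V35={x12,x24,x30} V36={x24,x28,x34} V45={x10,x31,x35} V46={x26,x27,x28} V56={x21,x24,x33}
  V123={x29} V126={x9} V134={x11} V145={x31} V156={x33} V235={x12} V245={x10} V246={x27} V346={x28} V356={x24}
C dims 6,15,10; δ0: rk 5, SNF 1^5; δ1: rk 10, SNF 1^9·2
degree 0: 6−5−0 = 1 → Ȟ^0 ≅ Z
degree 1: 15−10−5 = 0 → Ȟ^1 ≅ 0
degree 2: 10−0−10 = 0 plus torsion [2] → Ȟ^2 ≅ Z/2


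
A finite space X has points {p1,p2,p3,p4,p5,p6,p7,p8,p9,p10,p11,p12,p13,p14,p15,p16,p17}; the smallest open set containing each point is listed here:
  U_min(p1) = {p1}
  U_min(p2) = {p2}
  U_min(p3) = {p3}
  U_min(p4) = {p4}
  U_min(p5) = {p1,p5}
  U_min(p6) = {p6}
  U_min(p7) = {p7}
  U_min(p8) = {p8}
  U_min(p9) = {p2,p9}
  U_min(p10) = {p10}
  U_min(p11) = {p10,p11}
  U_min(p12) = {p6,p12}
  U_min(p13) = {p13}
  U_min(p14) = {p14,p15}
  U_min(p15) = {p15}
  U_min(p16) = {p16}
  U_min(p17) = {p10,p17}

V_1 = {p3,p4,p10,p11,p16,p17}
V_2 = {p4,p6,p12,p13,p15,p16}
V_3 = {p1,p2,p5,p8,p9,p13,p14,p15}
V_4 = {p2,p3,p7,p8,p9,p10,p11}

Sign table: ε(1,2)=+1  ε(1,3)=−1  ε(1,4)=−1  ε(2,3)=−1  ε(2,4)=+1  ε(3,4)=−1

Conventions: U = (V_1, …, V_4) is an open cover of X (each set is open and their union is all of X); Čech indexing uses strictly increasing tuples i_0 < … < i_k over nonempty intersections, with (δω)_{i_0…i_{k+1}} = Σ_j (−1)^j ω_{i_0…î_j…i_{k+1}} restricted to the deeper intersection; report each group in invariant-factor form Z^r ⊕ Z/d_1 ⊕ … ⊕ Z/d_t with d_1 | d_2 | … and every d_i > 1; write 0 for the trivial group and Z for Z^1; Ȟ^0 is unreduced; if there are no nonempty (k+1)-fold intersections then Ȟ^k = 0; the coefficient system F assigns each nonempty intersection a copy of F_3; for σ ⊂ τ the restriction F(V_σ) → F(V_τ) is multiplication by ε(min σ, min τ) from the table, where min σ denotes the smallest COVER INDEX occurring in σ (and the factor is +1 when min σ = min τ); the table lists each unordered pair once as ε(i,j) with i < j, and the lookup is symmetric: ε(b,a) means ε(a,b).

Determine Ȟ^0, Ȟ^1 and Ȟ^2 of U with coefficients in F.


nerve simplices:
  V12={p4,p16} V14={p3,p10,p11} V23={p13,p15} V34={p2,p8,p9}
C dims 4,4; δ0: rk_F3 4
degree 0: 4−4−0 = 0 → Ȟ^0 ≅ 0
degree 1: 4−0−4 = 0 → Ȟ^1 ≅ 0
degree 2: 0−0−0 = 0 → Ȟ^2 ≅ 0

Ȟ^0 = 0; Ȟ^1 = 0; Ȟ^2 = 0


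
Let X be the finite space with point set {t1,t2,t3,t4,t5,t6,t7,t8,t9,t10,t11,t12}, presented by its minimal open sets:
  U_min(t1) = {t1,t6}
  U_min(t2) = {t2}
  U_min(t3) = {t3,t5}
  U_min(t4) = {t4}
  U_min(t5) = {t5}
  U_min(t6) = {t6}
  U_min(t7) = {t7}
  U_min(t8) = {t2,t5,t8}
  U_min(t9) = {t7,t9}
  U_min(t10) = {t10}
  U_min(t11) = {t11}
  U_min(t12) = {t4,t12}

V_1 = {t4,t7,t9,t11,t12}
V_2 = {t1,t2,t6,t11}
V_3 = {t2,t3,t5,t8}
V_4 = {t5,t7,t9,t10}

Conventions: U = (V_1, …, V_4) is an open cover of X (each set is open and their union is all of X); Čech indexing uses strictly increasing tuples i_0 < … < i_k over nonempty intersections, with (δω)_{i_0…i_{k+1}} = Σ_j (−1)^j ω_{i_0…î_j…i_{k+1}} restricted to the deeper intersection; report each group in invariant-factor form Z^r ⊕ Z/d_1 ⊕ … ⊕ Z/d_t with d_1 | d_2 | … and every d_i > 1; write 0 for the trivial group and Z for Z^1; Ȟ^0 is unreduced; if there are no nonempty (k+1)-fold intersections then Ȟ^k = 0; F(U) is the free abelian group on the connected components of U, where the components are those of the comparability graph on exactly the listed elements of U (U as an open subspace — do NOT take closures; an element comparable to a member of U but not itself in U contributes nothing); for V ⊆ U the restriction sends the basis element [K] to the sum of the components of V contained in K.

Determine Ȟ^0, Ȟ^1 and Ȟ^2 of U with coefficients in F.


Ȟ^0 ≅ Z^6; Ȟ^1 ≅ 0; Ȟ^2 ≅ 0

nonempty overlaps:
  V12={t11} V14={t7,t9} V23={t2} V34={t5}
components per intersection:
  V1: {t4,t12} {t7,t9} {t11}
  V2: {t1,t6} {t2} {t11}
  V3: {t2,t3,t5,t8}
  V4: {t5} {t7,t9} {t10}
  V12: {t11}
  V14: {t7,t9}
  V23: {t2}
  V34: {t5}
C dims 10,4; δ0: rk 4, SNF 1^4
degree 0: 10−4−0 = 6 → Ȟ^0 ≅ Z^6
degree 1: 4−0−4 = 0 → Ȟ^1 ≅ 0
degree 2: 0−0−0 = 0 → Ȟ^2 ≅ 0


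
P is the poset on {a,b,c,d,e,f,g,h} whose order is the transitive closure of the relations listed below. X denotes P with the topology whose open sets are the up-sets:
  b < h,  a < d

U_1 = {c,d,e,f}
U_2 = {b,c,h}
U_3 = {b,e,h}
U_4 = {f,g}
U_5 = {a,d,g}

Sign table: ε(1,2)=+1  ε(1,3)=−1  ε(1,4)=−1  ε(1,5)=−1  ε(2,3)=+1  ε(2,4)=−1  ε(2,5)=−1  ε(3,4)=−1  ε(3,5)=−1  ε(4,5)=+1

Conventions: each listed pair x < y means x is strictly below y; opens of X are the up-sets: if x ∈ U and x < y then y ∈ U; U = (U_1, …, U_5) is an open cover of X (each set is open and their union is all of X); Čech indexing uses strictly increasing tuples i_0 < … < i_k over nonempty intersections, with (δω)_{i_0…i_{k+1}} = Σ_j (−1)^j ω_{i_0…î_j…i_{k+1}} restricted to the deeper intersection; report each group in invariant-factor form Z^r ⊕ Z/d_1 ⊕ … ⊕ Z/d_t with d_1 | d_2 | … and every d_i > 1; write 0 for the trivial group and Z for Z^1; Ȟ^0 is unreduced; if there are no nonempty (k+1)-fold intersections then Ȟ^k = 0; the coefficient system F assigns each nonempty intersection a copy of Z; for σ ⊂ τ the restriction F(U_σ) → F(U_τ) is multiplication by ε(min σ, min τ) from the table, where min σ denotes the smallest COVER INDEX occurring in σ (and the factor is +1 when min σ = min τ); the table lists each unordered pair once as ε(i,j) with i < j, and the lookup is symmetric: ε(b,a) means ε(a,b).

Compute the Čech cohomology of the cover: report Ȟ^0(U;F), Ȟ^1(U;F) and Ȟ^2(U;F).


cover nerve:
  U12={c} U13={e} U14={f} U15={d} U23={b,h} U45={g}
C dims 5,6; δ0: rk 5, SNF 1^4·2
Ȟ^0: (5−5)−0=0 ⇒ 0
Ȟ^1: (6−0)−5=1 plus torsion [2] ⇒ Z ⊕ Z/2
Ȟ^2: (0−0)−0=0 ⇒ 0

Ȟ^0 = 0, Ȟ^1 = Z ⊕ Z/2, Ȟ^2 = 0


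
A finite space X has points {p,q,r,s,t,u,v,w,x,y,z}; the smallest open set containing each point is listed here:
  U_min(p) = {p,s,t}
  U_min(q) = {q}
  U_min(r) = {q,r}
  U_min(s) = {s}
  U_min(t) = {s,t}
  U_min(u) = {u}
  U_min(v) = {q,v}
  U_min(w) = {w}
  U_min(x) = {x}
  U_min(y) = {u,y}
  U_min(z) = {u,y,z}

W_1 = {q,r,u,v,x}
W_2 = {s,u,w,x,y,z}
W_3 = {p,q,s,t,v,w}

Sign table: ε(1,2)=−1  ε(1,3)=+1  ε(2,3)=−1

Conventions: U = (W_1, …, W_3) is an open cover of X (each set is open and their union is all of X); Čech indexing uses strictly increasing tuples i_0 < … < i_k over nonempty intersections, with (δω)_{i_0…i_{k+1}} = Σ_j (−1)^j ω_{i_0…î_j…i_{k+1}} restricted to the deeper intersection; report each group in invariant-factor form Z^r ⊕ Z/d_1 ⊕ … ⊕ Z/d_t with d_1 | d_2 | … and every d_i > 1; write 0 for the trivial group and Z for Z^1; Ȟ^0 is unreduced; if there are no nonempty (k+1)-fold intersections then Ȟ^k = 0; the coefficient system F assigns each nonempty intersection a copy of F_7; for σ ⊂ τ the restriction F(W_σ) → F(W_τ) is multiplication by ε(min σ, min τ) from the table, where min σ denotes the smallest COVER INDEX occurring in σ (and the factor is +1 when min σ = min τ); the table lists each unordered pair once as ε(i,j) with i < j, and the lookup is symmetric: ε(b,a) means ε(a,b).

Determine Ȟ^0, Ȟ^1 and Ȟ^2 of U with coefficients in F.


cover nerve:
  W12={u,x} W13={q,v} W23={s,w}
C dims 3,3; δ0: rk_F7 2
Ȟ^0: (3−2)−0=1 ⇒ Z/7
Ȟ^1: (3−0)−2=1 ⇒ Z/7
Ȟ^2: (0−0)−0=0 ⇒ 0

Ȟ^0 ≅ Z/7; Ȟ^1 ≅ Z/7; Ȟ^2 ≅ 0


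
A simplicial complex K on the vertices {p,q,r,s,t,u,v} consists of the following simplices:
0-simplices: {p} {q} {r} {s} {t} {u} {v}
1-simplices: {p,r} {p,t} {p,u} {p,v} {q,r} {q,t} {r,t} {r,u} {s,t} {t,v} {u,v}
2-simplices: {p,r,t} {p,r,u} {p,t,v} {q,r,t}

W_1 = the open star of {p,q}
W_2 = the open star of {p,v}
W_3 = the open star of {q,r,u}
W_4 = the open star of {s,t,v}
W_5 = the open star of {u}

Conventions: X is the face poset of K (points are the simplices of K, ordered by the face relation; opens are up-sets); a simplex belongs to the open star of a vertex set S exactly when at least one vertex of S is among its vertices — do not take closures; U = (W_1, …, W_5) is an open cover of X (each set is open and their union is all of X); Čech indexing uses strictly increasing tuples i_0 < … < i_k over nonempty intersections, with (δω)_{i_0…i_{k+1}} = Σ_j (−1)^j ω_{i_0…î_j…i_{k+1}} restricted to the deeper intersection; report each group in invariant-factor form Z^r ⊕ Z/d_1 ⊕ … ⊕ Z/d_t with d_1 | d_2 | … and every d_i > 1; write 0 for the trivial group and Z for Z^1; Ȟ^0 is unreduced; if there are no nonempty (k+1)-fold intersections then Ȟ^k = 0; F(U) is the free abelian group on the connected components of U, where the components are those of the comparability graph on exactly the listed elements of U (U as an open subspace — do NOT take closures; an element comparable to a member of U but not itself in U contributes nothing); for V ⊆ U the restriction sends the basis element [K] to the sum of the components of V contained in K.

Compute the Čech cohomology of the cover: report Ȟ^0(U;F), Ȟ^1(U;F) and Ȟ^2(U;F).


nerve of the cover:
  W1={{p},{q},{p,r},{p,t},{p,u},{p,v},{q,r},{q,t},{p,r,t},{p,r,u},{p,t,v},{q,r,t}} W2={{p},{v},{p,r},{p,t},{p,u},{p,v},{t,v},{u,v},{p,r,t},{p,r,u},{p,t,v}} W3={{q},{r},{u},{p,r},{p,u},{q,r},{q,t},{r,t},{r,u},{u,v},{p,r,t},{p,r,u},{q,r,t}} W4={{s},{t},{v},{p,t},{p,v},{q,t},{r,t},{s,t},{t,v},{u,v},{p,r,t},{p,t,v},{q,r,t}} W5={{u},{p,u},{r,u},{u,v},{p,r,u}}
  W12={{p},{p,r},{p,t},{p,u},{p,v},{p,r,t},{p,r,u},{p,t,v}} W13={{q},{p,r},{p,u},{q,r},{q,t},{p,r,t},{p,r,u},{q,r,t}} W14={{p,t},{p,v},{q,t},{p,r,t},{p,t,v},{q,r,t}} W15={{p,u},{p,r,u}} W23={{p,r},{p,u},{u,v},{p,r,t},{p,r,u}} W24={{v},{p,t},{p,v},{t,v},{u,v},{p,r,t},{p,t,v}} W25={{p,u},{u,v},{p,r,u}} W34={{q,t},{r,t},{u,v},{p,r,t},{q,r,t}} W35={{u},{p,u},{r,u},{u,v},{p,r,u}} W45={{u,v}}
  W123={{p,r},{p,u},{p,r,t},{p,r,u}} W124={{p,t},{p,v},{p,r,t},{p,t,v}} W125={{p,u},{p,r,u}} W134={{q,t},{p,r,t},{q,r,t}} W135={{p,u},{p,r,u}} W234={{u,v},{p,r,t}} W235={{p,u},{u,v},{p,r,u}} W245={{u,v}} W345={{u,v}}
  W1234={{p,r,t}} W1235={{p,u},{p,r,u}} W2345={{u,v}}
components per intersection:
  W1: {{p},{p,r},{p,t},{p,u},{p,v},{p,r,t},{p,r,u},{p,t,v}} {{q},{q,r},{q,t},{q,r,t}}
  W2: {{p},{v},{p,r},{p,t},{p,u},{p,v},{t,v},{u,v},{p,r,t},{p,r,u},{p,t,v}}
  W3: {{q},{r},{u},{p,r},{p,u},{q,r},{q,t},{r,t},{r,u},{u,v},{p,r,t},{p,r,u},{q,r,t}}
  W4: {{s},{t},{v},{p,t},{p,v},{q,t},{r,t},{s,t},{t,v},{u,v},{p,r,t},{p,t,v},{q,r,t}}
  W5: {{u},{p,u},{r,u},{u,v},{p,r,u}}
  W12: {{p},{p,r},{p,t},{p,u},{p,v},{p,r,t},{p,r,u},{p,t,v}}
  W13: {{q},{q,r},{q,t},{q,r,t}} {{p,r},{p,u},{p,r,t},{p,r,u}}
  W14: {{p,t},{p,v},{p,r,t},{p,t,v}} {{q,t},{q,r,t}}
  W15: {{p,u},{p,r,u}}
  W23: {{p,r},{p,u},{p,r,t},{p,r,u}} {{u,v}}
  W24: {{v},{p,t},{p,v},{t,v},{u,v},{p,r,t},{p,t,v}}
  W25: {{p,u},{p,r,u}} {{u,v}}
  W34: {{q,t},{r,t},{p,r,t},{q,r,t}} {{u,v}}
  W35: {{u},{p,u},{r,u},{u,v},{p,r,u}}
  W45: {{u,v}}
  W123: {{p,r},{p,u},{p,r,t},{p,r,u}}
  W124: {{p,t},{p,v},{p,r,t},{p,t,v}}
  W125: {{p,u},{p,r,u}}
  W134: {{q,t},{q,r,t}} {{p,r,t}}
  W135: {{p,u},{p,r,u}}
  W234: {{u,v}} {{p,r,t}}
  W235: {{p,u},{p,r,u}} {{u,v}}
  W245: {{u,v}}
  W345: {{u,v}}
  W1234: {{p,r,t}}
  W1235: {{p,u},{p,r,u}}
  W2345: {{u,v}}
C dims 6,15,12,3; δ0: rk 5, SNF 1^5; δ1: rk 9, SNF 1^9; δ2: rk 3, SNF 1^3
Ȟ^0 = (6 − 5) − 0 = 1, so Ȟ^0 ≅ Z
Ȟ^1 = (15 − 9) − 5 = 1, so Ȟ^1 ≅ Z
Ȟ^2 = (12 − 3) − 9 = 0, so Ȟ^2 ≅ 0

Ȟ^0 ≅ Z, Ȟ^1 ≅ Z, Ȟ^2 ≅ 0
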